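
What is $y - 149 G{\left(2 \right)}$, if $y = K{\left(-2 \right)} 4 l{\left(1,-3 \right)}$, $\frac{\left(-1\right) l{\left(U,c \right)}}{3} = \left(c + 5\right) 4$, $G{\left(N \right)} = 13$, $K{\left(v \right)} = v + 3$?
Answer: $-2033$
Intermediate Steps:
$K{\left(v \right)} = 3 + v$
$l{\left(U,c \right)} = -60 - 12 c$ ($l{\left(U,c \right)} = - 3 \left(c + 5\right) 4 = - 3 \left(5 + c\right) 4 = - 3 \left(20 + 4 c\right) = -60 - 12 c$)
$y = -96$ ($y = \left(3 - 2\right) 4 \left(-60 - -36\right) = 1 \cdot 4 \left(-60 + 36\right) = 4 \left(-24\right) = -96$)
$y - 149 G{\left(2 \right)} = -96 - 1937 = -2033$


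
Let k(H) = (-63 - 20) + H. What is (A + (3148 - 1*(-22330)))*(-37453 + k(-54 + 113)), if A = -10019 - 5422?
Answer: -376156649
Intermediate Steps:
A = -15441
k(H) = -83 + H
(A + (3148 - 1*(-22330)))*(-37453 + k(-54 + 113)) = (-15441 + (3148 - 1*(-22330)))*(-37453 + (-83 + (-54 + 113))) = (-15441 + (3148 + 22330))*(-37453 + (-83 + 59)) = (-15441 + 25478)*(-37453 - 24) = 10037*(-37477) = -376156649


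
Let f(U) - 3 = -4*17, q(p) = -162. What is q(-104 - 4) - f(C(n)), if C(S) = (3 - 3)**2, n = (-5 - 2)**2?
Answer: -97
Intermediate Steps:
n = 49 (n = (-7)**2 = 49)
C(S) = 0 (C(S) = 0**2 = 0)
f(U) = -65 (f(U) = 3 - 4*17 = 3 - 68 = -65)
q(-104 - 4) - f(C(n)) = -162 - 1*(-65) = -162 + 65 = -97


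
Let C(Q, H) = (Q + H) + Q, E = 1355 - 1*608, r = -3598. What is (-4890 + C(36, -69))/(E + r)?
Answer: 4887/2851 ≈ 1.7141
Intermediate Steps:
E = 747 (E = 1355 - 608 = 747)
C(Q, H) = H + 2*Q (C(Q, H) = (H + Q) + Q = H + 2*Q)
(-4890 + C(36, -69))/(E + r) = (-4890 + (-69 + 2*36))/(747 - 3598) = (-4890 + (-69 + 72))/(-2851) = (-4890 + 3)*(-1/2851) = -4887*(-1/2851) = 4887/2851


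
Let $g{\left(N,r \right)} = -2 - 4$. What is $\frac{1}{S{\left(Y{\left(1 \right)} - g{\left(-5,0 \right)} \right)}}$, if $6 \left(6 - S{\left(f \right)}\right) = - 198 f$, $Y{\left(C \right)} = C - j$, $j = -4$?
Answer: $\frac{1}{369} \approx 0.00271$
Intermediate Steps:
$Y{\left(C \right)} = 4 + C$ ($Y{\left(C \right)} = C - -4 = C + 4 = 4 + C$)
$g{\left(N,r \right)} = -6$ ($g{\left(N,r \right)} = -2 - 4 = -6$)
$S{\left(f \right)} = 6 + 33 f$ ($S{\left(f \right)} = 6 - \frac{\left(-198\right) f}{6} = 6 + 33 f$)
$\frac{1}{S{\left(Y{\left(1 \right)} - g{\left(-5,0 \right)} \right)}} = \frac{1}{6 + 33 \left(\left(4 + 1\right) - -6\right)} = \frac{1}{6 + 33 \left(5 + 6\right)} = \frac{1}{6 + 33 \cdot 11} = \frac{1}{6 + 363} = \frac{1}{369}$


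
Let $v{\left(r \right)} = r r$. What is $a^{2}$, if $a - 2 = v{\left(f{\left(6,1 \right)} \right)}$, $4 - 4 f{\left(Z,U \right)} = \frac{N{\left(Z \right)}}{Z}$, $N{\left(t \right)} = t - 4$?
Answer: $\frac{167281}{20736} \approx 8.0672$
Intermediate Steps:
$N{\left(t \right)} = -4 + t$ ($N{\left(t \right)} = t - 4 = -4 + t$)
$f{\left(Z,U \right)} = 1 - \frac{-4 + Z}{4 Z}$ ($f{\left(Z,U \right)} = 1 - \frac{\left(-4 + Z\right) \frac{1}{Z}}{4} = 1 - \frac{\frac{1}{Z} \left(-4 + Z\right)}{4} = 1 - \frac{-4 + Z}{4 Z}$)
$v{\left(r \right)} = r^{2}$
$a = \frac{409}{144}$ ($a = 2 + \left(\frac{3}{4} + \frac{1}{6}\right)^{2} = 2 + \left(\frac{11}{12}\right)^{2} = 2 + \frac{121}{144} = \frac{409}{144} \approx 2.8403$)
$a^{2} = \left(\frac{409}{144}\right)^{2} = \frac{167281}{20736}$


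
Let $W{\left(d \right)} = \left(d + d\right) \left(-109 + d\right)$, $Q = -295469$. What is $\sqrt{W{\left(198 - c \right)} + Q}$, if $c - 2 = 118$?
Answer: $i \sqrt{300305} \approx 548.0 i$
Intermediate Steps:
$c = 120$ ($c = 2 + 118 = 120$)
$W{\left(d \right)} = 2 d \left(-109 + d\right)$
$\sqrt{W{\left(198 - c \right)} + Q} = \sqrt{2 \left(198 - 120\right) \left(-109 + \left(198 - 120\right)\right) - 295469} = \sqrt{2 \cdot 78 \left(-109 + 78\right) - 295469} = \sqrt{2 \cdot 78 \left(-31\right) - 295469} = \sqrt{-4836 - 295469} = \sqrt{-300305} = i \sqrt{300305}$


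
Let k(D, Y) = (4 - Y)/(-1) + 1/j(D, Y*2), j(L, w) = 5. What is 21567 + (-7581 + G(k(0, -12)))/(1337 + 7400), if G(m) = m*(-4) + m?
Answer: 942116727/43685 ≈ 21566.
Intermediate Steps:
k(D, Y) = -19/5 + Y (k(D, Y) = (4 - Y)/(-1) + 1/5 = (4 - Y)*(-1) + 1*(⅕) = (-4 + Y) + ⅕ = -19/5 + Y)
G(m) = -3*m (G(m) = -4*m + m = -3*m)
21567 + (-7581 + G(k(0, -12)))/(1337 + 7400) = 21567 + (-7581 - 3*(-19/5 - 12))/(1337 + 7400) = 21567 + (-7581 - 3*(-79/5))/8737 = 21567 + (-7581 + 237/5)*(1/8737) = 21567 - 37668/5*1/8737 = 21567 - 37668/43685 = 942116727/43685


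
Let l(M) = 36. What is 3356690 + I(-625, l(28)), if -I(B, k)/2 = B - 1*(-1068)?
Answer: 3355804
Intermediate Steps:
I(B, k) = -2136 - 2*B (I(B, k) = -2*(B - 1*(-1068)) = -2*(B + 1068) = -2*(1068 + B) = -2136 - 2*B)
3356690 + I(-625, l(28)) = 3356690 + (-2136 - 2*(-625)) = 3356690 + (-2136 + 1250) = 3356690 - 886 = 3355804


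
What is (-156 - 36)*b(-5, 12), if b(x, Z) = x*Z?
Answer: 11520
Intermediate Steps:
b(x, Z) = Z*x
(-156 - 36)*b(-5, 12) = (-156 - 36)*(12*(-5)) = -192*(-60) = 11520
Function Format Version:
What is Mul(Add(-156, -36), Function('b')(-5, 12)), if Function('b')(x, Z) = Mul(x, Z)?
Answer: 11520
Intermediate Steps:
Function('b')(x, Z) = Mul(Z, x)
Mul(Add(-156, -36), Function('b')(-5, 12)) = Mul(Add(-156, -36), Mul(12, -5)) = Mul(-192, -60) = 11520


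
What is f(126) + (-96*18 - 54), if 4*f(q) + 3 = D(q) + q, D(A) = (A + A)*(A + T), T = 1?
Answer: 24999/4 ≈ 6249.8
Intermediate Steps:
D(A) = 2*A*(1 + A) (D(A) = (A + A)*(A + 1) = (2*A)*(1 + A) = 2*A*(1 + A))
f(q) = -¾ + q/4 + q*(1 + q)/2 (f(q) = -¾ + (2*q*(1 + q) + q)/4 = -¾ + (q + 2*q*(1 + q))/4 = -¾ + (q/4 + q*(1 + q)/2) = -¾ + q/4 + q*(1 + q)/2)
f(126) + (-96*18 - 54) = (-¾ + (¼)*126 + (½)*126*(1 + 126)) + (-96*18 - 54) = (-¾ + 63/2 + (½)*126*127) + (-1728 - 54) = (-¾ + 63/2 + 8001) - 1782 = 32127/4 - 1782 = 24999/4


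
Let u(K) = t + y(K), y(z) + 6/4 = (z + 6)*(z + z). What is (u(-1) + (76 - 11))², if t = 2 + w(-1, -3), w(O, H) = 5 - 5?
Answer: 12321/4 ≈ 3080.3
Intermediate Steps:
w(O, H) = 0
y(z) = -3/2 + 2*z*(6 + z) (y(z) = -3/2 + (z + 6)*(z + z) = -3/2 + (6 + z)*(2*z) = -3/2 + 2*z*(6 + z))
t = 2 (t = 2 + 0 = 2)
u(K) = ½ + 2*K² + 12*K (u(K) = 2 + (-3/2 + 2*K² + 12*K) = ½ + 2*K² + 12*K)
(u(-1) + (76 - 11))² = ((½ + 2*(-1)² + 12*(-1)) + (76 - 11))² = ((½ + 2*1 - 12) + 65)² = ((½ + 2 - 12) + 65)² = (-19/2 + 65)² = (111/2)² = 12321/4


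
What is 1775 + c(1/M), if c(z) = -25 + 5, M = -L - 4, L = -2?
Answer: 1755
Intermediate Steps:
M = -2 (M = -1*(-2) - 4 = 2 - 4 = -2)
c(z) = -20
1775 + c(1/M) = 1775 - 20 = 1755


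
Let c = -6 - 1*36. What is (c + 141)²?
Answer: 9801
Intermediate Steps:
c = -42 (c = -6 - 36 = -42)
(c + 141)² = (-42 + 141)² = 99² = 9801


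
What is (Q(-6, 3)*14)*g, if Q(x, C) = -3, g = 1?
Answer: -42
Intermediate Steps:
(Q(-6, 3)*14)*g = -3*14*1 = -42*1 = -42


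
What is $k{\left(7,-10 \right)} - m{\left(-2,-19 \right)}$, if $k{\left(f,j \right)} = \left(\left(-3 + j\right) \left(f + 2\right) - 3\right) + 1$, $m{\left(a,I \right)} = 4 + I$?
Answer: $-104$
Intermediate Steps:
$k{\left(f,j \right)} = -2 + \left(-3 + j\right) \left(2 + f\right)$ ($k{\left(f,j \right)} = \left(\left(-3 + j\right) \left(2 + f\right) - 3\right) + 1 = \left(-3 + \left(-3 + j\right) \left(2 + f\right)\right) + 1 = -2 + \left(-3 + j\right) \left(2 + f\right)$)
$k{\left(7,-10 \right)} - m{\left(-2,-19 \right)} = \left(-8 - 21 + 2 \left(-10\right) + 7 \left(-10\right)\right) - \left(4 - 19\right) = \left(-8 - 21 - 20 - 70\right) - -15 = -119 + 15 = -104$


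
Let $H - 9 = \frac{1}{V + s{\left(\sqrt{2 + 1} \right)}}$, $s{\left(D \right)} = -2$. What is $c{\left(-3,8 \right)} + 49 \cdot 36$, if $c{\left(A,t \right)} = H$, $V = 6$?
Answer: $\frac{7093}{4} \approx 1773.3$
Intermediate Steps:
$H = \frac{37}{4}$ ($H = 9 + \frac{1}{6 - 2} = 9 + \frac{1}{4} = \frac{37}{4} \approx 9.25$)
$c{\left(A,t \right)} = \frac{37}{4}$
$c{\left(-3,8 \right)} + 49 \cdot 36 = \frac{37}{4} + 49 \cdot 36 = \frac{37}{4} + 1764 = \frac{7093}{4}$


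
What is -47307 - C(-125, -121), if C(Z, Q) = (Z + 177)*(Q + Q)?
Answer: -34723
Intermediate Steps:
C(Z, Q) = 2*Q*(177 + Z) (C(Z, Q) = (177 + Z)*(2*Q) = 2*Q*(177 + Z))
-47307 - C(-125, -121) = -47307 - 2*(-121)*(177 - 125) = -47307 - 2*(-121)*52 = -47307 - 1*(-12584) = -47307 + 12584 = -34723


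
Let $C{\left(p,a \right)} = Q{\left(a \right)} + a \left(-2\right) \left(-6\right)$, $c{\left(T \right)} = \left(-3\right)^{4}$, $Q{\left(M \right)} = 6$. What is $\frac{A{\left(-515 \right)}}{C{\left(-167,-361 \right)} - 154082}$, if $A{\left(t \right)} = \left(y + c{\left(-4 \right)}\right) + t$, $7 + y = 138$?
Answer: $\frac{303}{158408} \approx 0.0019128$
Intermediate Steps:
$y = 131$ ($y = -7 + 138 = 131$)
$c{\left(T \right)} = 81$
$A{\left(t \right)} = 212 + t$ ($A{\left(t \right)} = \left(131 + 81\right) + t = 212 + t$)
$C{\left(p,a \right)} = 6 + 12 a$ ($C{\left(p,a \right)} = 6 + a \left(-2\right) \left(-6\right) = 6 + - 2 a \left(-6\right) = 6 + 12 a$)
$\frac{A{\left(-515 \right)}}{C{\left(-167,-361 \right)} - 154082} = \frac{212 - 515}{\left(6 + 12 \left(-361\right)\right) - 154082} = - \frac{303}{\left(6 - 4332\right) - 154082} = - \frac{303}{-4326 - 154082} = - \frac{303}{-158408} = \left(-303\right) \left(- \frac{1}{158408}\right) = \frac{303}{158408}$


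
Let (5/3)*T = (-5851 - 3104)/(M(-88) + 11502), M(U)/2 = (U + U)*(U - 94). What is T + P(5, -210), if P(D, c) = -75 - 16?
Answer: -6881879/75566 ≈ -91.071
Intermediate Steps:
M(U) = 4*U*(-94 + U) (M(U) = 2*((U + U)*(U - 94)) = 2*((2*U)*(-94 + U)) = 2*(2*U*(-94 + U)) = 4*U*(-94 + U))
T = -5373/75566 (T = 3*((-5851 - 3104)/(4*(-88)*(-94 - 88) + 11502))/5 = 3*(-8955/(4*(-88)*(-182) + 11502))/5 = 3*(-8955/(64064 + 11502))/5 = 3*(-8955/75566)/5 = 3*(-8955*1/75566)/5 = (3/5)*(-8955/75566) = -5373/75566 ≈ -0.071103)
P(D, c) = -91
T + P(5, -210) = -5373/75566 - 91 = -6881879/75566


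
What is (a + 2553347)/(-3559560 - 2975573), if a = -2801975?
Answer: 248628/6535133 ≈ 0.038045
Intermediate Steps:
(a + 2553347)/(-3559560 - 2975573) = (-2801975 + 2553347)/(-3559560 - 2975573) = -248628/(-6535133) = -248628*(-1/6535133) = 248628/6535133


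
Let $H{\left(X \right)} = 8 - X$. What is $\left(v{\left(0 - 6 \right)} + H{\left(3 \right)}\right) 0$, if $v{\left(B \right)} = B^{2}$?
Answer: $0$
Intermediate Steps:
$\left(v{\left(0 - 6 \right)} + H{\left(3 \right)}\right) 0 = \left(\left(0 - 6\right)^{2} + \left(8 - 3\right)\right) 0 = \left(\left(-6\right)^{2} + 5\right) 0 = \left(36 + 5\right) 0 = 41 \cdot 0 = 0$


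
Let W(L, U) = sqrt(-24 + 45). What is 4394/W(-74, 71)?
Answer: 4394*sqrt(21)/21 ≈ 958.85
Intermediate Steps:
W(L, U) = sqrt(21)
4394/W(-74, 71) = 4394/(sqrt(21)) = 4394*(sqrt(21)/21) = 4394*sqrt(21)/21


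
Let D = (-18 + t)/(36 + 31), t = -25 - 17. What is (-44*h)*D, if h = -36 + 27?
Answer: -23760/67 ≈ -354.63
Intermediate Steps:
t = -42
h = -9
D = -60/67 (D = (-18 - 42)/(36 + 31) = -60/67 ≈ -0.89552)
(-44*h)*D = -44*(-9)*(-60/67) = 396*(-60/67) = -23760/67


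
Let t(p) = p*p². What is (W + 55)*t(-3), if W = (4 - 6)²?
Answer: -1593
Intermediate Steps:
t(p) = p³
W = 4 (W = (-2)² = 4)
(W + 55)*t(-3) = (4 + 55)*(-3)³ = 59*(-27) = -1593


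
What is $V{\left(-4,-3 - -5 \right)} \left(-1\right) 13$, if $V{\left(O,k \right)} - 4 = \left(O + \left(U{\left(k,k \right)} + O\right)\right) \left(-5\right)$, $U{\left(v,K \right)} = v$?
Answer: $-442$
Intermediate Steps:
$V{\left(O,k \right)} = 4 - 10 O - 5 k$ ($V{\left(O,k \right)} = 4 + \left(O + \left(k + O\right)\right) \left(-5\right) = 4 + \left(O + \left(O + k\right)\right) \left(-5\right) = 4 + \left(k + 2 O\right) \left(-5\right) = 4 - \left(5 k + 10 O\right) = 4 - 10 O - 5 k$)
$V{\left(-4,-3 - -5 \right)} \left(-1\right) 13 = \left(4 - -40 - 5 \left(-3 - -5\right)\right) \left(-1\right) 13 = \left(4 + 40 - 5 \left(-3 + 5\right)\right) \left(-1\right) 13 = \left(4 + 40 - 10\right) \left(-1\right) 13 = 34 \left(-1\right) 13 = \left(-34\right) 13 = -442$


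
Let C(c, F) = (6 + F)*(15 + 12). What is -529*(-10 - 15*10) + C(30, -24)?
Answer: 84154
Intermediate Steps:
C(c, F) = 162 + 27*F (C(c, F) = (6 + F)*27 = 162 + 27*F)
-529*(-10 - 15*10) + C(30, -24) = -529*(-10 - 15*10) + (162 + 27*(-24)) = -529*(-10 - 150) + (162 - 648) = -529*(-160) - 486 = 84640 - 486 = 84154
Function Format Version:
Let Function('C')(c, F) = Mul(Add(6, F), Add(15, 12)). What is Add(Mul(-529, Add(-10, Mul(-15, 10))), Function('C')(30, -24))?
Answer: 84154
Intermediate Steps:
Function('C')(c, F) = Add(162, Mul(27, F)) (Function('C')(c, F) = Mul(Add(6, F), 27) = Add(162, Mul(27, F)))
Add(Mul(-529, Add(-10, Mul(-15, 10))), Function('C')(30, -24)) = Add(Mul(-529, Add(-10, Mul(-15, 10))), Add(162, Mul(27, -24))) = Add(Mul(-529, Add(-10, -150)), Add(162, -648)) = Add(Mul(-529, -160), -486) = Add(84640, -486) = 84154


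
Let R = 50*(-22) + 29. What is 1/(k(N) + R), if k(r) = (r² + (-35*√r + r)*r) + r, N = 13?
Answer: 144/434585 - 91*√13/434585 ≈ -0.00042363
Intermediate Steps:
R = -1071 (R = -1100 + 29 = -1071)
k(r) = r + r² + r*(r - 35*√r) (k(r) = (r² + (r - 35*√r)*r) + r = (r² + r*(r - 35*√r)) + r = r + r² + r*(r - 35*√r))
1/(k(N) + R) = 1/((13 - 455*√13 + 2*13²) - 1071) = 1/((13 - 455*√13 + 2*169) - 1071) = 1/((13 - 455*√13 + 338) - 1071) = 1/((351 - 455*√13) - 1071) = 1/(-720 - 455*√13)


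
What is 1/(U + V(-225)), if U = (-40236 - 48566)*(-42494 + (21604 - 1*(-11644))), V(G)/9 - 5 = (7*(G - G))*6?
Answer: 1/821063337 ≈ 1.2179e-9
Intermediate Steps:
V(G) = 45 (V(G) = 45 + 9*((7*(G - G))*6) = 45 + 9*((7*0)*6) = 45 + 9*(0*6) = 45 + 9*0 = 45 + 0 = 45)
U = 821063292 (U = -88802*(-42494 + (21604 + 11644)) = -88802*(-42494 + 33248) = -88802*(-9246) = 821063292)
1/(U + V(-225)) = 1/(821063292 + 45) = 1/821063337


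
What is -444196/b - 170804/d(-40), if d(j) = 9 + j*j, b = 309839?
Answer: -53636451920/498530951 ≈ -107.59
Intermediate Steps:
d(j) = 9 + j**2
-444196/b - 170804/d(-40) = -444196/309839 - 170804/(9 + (-40)**2) = -444196*1/309839 - 170804/(9 + 1600) = -444196/309839 - 170804/1609 = -53636451920/498530951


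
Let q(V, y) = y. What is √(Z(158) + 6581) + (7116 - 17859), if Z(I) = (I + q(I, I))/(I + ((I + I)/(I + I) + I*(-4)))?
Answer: -10743 + 3*√163579009/473 ≈ -10662.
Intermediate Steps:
Z(I) = 2*I/(1 - 3*I) (Z(I) = (I + I)/(I + ((I + I)/(I + I) + I*(-4))) = (2*I)/(I + ((2*I)/((2*I)) - 4*I)) = (2*I)/(I + ((2*I)*(1/(2*I)) - 4*I)) = (2*I)/(I + (1 - 4*I)) = (2*I)/(1 - 3*I) = 2*I/(1 - 3*I))
√(Z(158) + 6581) + (7116 - 17859) = √(-2*158/(-1 + 3*158) + 6581) + (7116 - 17859) = √(-2*158/(-1 + 474) + 6581) - 10743 = √(-2*158/473 + 6581) - 10743 = √(-2*158*1/473 + 6581) - 10743 = √(-316/473 + 6581) - 10743 = √(3112497/473) - 10743 = 3*√163579009/473 - 10743 = -10743 + 3*√163579009/473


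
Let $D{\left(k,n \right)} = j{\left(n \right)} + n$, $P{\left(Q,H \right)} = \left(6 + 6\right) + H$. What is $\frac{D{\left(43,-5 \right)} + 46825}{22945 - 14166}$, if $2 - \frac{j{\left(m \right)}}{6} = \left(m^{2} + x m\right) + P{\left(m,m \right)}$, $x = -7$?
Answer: $\frac{46430}{8779} \approx 5.2888$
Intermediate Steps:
$P{\left(Q,H \right)} = 12 + H$
$j{\left(m \right)} = -60 - 6 m^{2} + 36 m$ ($j{\left(m \right)} = 12 - 6 \left(\left(m^{2} - 7 m\right) + \left(12 + m\right)\right) = 12 - 6 \left(12 + m^{2} - 6 m\right) = 12 - \left(72 - 36 m + 6 m^{2}\right) = -60 - 6 m^{2} + 36 m$)
$D{\left(k,n \right)} = -60 - 6 n^{2} + 37 n$ ($D{\left(k,n \right)} = \left(-60 - 6 n^{2} + 36 n\right) + n = -60 - 6 n^{2} + 37 n$)
$\frac{D{\left(43,-5 \right)} + 46825}{22945 - 14166} = \frac{\left(-60 - 6 \left(-5\right)^{2} + 37 \left(-5\right)\right) + 46825}{22945 - 14166} = \frac{\left(-60 - 150 - 185\right) + 46825}{8779} = \left(\left(-60 - 150 - 185\right) + 46825\right) \frac{1}{8779} = \left(-395 + 46825\right) \frac{1}{8779} = 46430 \cdot \frac{1}{8779} = \frac{46430}{8779}$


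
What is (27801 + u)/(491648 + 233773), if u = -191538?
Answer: -54579/241807 ≈ -0.22571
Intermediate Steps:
(27801 + u)/(491648 + 233773) = (27801 - 191538)/(491648 + 233773) = -163737/725421 = -163737*1/725421 = -54579/241807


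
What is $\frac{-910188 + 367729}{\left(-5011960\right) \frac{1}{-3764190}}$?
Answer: $- \frac{204191874321}{501196} \approx -4.0741 \cdot 10^{5}$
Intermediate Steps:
$\frac{-910188 + 367729}{\left(-5011960\right) \frac{1}{-3764190}} = - \frac{542459}{\left(-5011960\right) \left(- \frac{1}{3764190}\right)} = - \frac{542459}{\frac{501196}{376419}} = \left(-542459\right) \frac{376419}{501196} = - \frac{204191874321}{501196}$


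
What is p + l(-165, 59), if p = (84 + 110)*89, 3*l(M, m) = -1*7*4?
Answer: 51770/3 ≈ 17257.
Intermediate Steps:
l(M, m) = -28/3 (l(M, m) = (-1*7*4)/3 = (-7*4)/3 = (⅓)*(-28) = -28/3)
p = 17266 (p = 194*89 = 17266)
p + l(-165, 59) = 17266 - 28/3 = 51770/3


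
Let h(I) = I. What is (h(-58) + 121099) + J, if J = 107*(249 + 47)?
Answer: 152713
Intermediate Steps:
J = 31672 (J = 107*296 = 31672)
(h(-58) + 121099) + J = (-58 + 121099) + 31672 = 121041 + 31672 = 152713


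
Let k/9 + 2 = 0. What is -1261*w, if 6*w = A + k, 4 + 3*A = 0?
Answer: 36569/9 ≈ 4063.2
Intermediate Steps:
A = -4/3 (A = -4/3 + (⅓)*0 = -4/3 + 0 = -4/3 ≈ -1.3333)
k = -18 (k = -18 + 9*0 = -18 + 0 = -18)
w = -29/9 (w = (-4/3 - 18)/6 = (⅙)*(-58/3) = -29/9 ≈ -3.2222)
-1261*w = -1261*(-29/9) = 36569/9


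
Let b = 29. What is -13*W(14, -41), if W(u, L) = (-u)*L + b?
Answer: -7839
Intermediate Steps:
W(u, L) = 29 - L*u (W(u, L) = (-u)*L + 29 = -L*u + 29 = 29 - L*u)
-13*W(14, -41) = -13*(29 - 1*(-41)*14) = -13*(29 + 574) = -13*603 = -7839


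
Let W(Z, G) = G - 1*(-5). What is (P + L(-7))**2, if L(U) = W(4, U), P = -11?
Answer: 169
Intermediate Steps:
W(Z, G) = 5 + G (W(Z, G) = G + 5 = 5 + G)
L(U) = 5 + U
(P + L(-7))**2 = (-11 + (5 - 7))**2 = (-11 - 2)**2 = (-13)**2 = 169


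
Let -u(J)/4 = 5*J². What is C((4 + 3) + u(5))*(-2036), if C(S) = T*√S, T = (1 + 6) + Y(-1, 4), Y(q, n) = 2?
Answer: -18324*I*√493 ≈ -4.0686e+5*I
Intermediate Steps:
u(J) = -20*J²
T = 9 (T = (1 + 6) + 2 = 7 + 2 = 9)
C(S) = 9*√S
C((4 + 3) + u(5))*(-2036) = (9*√((4 + 3) - 20*5²))*(-2036) = (9*√(7 - 20*25))*(-2036) = (9*√(7 - 500))*(-2036) = (9*√(-493))*(-2036) = (9*(I*√493))*(-2036) = (9*I*√493)*(-2036) = -18324*I*√493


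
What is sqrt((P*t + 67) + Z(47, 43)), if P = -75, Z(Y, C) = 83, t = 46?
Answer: 10*I*sqrt(33) ≈ 57.446*I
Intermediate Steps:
sqrt((P*t + 67) + Z(47, 43)) = sqrt((-75*46 + 67) + 83) = sqrt((-3450 + 67) + 83) = sqrt(-3383 + 83) = sqrt(-3300) = 10*I*sqrt(33)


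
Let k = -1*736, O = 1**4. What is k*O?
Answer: -736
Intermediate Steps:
O = 1
k = -736
k*O = -736*1 = -736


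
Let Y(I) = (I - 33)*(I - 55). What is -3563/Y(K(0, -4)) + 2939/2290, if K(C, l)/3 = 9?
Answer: -547537/27480 ≈ -19.925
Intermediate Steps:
K(C, l) = 27 (K(C, l) = 3*9 = 27)
Y(I) = (-55 + I)*(-33 + I) (Y(I) = (-33 + I)*(-55 + I) = (-55 + I)*(-33 + I))
-3563/Y(K(0, -4)) + 2939/2290 = -3563/(1815 + 27² - 88*27) + 2939/2290 = -3563/(1815 + 729 - 2376) + 2939*(1/2290) = -3563/168 + 2939/2290 = -3563*1/168 + 2939/2290 = -509/24 + 2939/2290 = -547537/27480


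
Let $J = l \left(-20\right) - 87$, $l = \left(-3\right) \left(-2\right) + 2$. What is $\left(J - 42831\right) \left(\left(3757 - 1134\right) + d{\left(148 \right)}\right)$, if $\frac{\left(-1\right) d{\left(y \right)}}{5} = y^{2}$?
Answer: $4604908966$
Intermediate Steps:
$l = 8$ ($l = 6 + 2 = 8$)
$J = -247$ ($J = 8 \left(-20\right) - 87 = -160 - 87 = -247$)
$d{\left(y \right)} = - 5 y^{2}$
$\left(J - 42831\right) \left(\left(3757 - 1134\right) + d{\left(148 \right)}\right) = \left(-247 - 42831\right) \left(\left(3757 - 1134\right) - 5 \cdot 148^{2}\right) = - 43078 \left(\left(3757 - 1134\right) - 109520\right) = - 43078 \left(2623 - 109520\right) = \left(-43078\right) \left(-106897\right) = 4604908966$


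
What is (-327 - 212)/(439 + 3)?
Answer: -539/442 ≈ -1.2195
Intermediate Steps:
(-327 - 212)/(439 + 3) = -539/442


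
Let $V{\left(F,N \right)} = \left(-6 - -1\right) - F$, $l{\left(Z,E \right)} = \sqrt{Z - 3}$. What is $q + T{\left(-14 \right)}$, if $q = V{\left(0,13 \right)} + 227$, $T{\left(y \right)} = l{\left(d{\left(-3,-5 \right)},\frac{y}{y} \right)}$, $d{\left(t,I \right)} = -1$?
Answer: $222 + 2 i \approx 222.0 + 2.0 i$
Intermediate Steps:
$l{\left(Z,E \right)} = \sqrt{-3 + Z}$
$T{\left(y \right)} = 2 i$ ($T{\left(y \right)} = \sqrt{-3 - 1} = \sqrt{-4} = 2 i$)
$V{\left(F,N \right)} = -5 - F$ ($V{\left(F,N \right)} = \left(-6 + 1\right) - F = -5 - F$)
$q = 222$ ($q = \left(-5 - 0\right) + 227 = \left(-5 + 0\right) + 227 = -5 + 227 = 222$)
$q + T{\left(-14 \right)} = 222 + 2 i$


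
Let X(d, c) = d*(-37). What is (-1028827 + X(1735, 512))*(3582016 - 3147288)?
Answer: -475167268016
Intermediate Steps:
X(d, c) = -37*d
(-1028827 + X(1735, 512))*(3582016 - 3147288) = (-1028827 - 37*1735)*(3582016 - 3147288) = (-1028827 - 64195)*434728 = -1093022*434728 = -475167268016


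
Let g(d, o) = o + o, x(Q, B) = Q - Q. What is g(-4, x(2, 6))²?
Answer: 0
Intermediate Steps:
x(Q, B) = 0
g(d, o) = 2*o
g(-4, x(2, 6))² = (2*0)² = 0² = 0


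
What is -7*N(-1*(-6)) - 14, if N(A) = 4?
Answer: -42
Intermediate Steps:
-7*N(-1*(-6)) - 14 = -7*4 - 14 = -28 - 14 = -42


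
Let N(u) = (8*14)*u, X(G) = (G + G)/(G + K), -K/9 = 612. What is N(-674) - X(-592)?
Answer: -115119496/1525 ≈ -75488.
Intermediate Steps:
K = -5508 (K = -9*612 = -5508)
X(G) = 2*G/(-5508 + G) (X(G) = (G + G)/(G - 5508) = (2*G)/(-5508 + G) = 2*G/(-5508 + G))
N(u) = 112*u
N(-674) - X(-592) = 112*(-674) - 2*(-592)/(-5508 - 592) = -75488 - 2*(-592)/(-6100) = -75488 - 2*(-592)*(-1)/6100 = -75488 - 1*296/1525 = -75488 - 296/1525 = -115119496/1525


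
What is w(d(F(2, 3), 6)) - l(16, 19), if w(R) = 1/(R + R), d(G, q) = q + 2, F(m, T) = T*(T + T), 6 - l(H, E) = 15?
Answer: 145/16 ≈ 9.0625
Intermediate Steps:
l(H, E) = -9 (l(H, E) = 6 - 1*15 = 6 - 15 = -9)
F(m, T) = 2*T² (F(m, T) = T*(2*T) = 2*T²)
d(G, q) = 2 + q
w(R) = 1/(2*R)
w(d(F(2, 3), 6)) - l(16, 19) = 1/(2*(2 + 6)) - 1*(-9) = (½)/8 + 9 = (½)*(⅛) + 9 = 1/16 + 9 = 145/16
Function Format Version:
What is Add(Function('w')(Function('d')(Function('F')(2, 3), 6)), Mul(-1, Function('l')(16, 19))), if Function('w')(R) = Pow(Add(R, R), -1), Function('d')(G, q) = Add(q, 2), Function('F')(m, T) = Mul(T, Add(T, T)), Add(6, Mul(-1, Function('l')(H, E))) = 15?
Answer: Rational(145, 16) ≈ 9.0625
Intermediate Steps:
Function('l')(H, E) = -9 (Function('l')(H, E) = Add(6, Mul(-1, 15)) = Add(6, -15) = -9)
Function('F')(m, T) = Mul(2, Pow(T, 2)) (Function('F')(m, T) = Mul(T, Mul(2, T)) = Mul(2, Pow(T, 2)))
Function('d')(G, q) = Add(2, q)
Function('w')(R) = Mul(Rational(1, 2), Pow(R, -1)) (Function('w')(R) = Pow(Mul(2, R), -1) = Mul(Rational(1, 2), Pow(R, -1)))
Add(Function('w')(Function('d')(Function('F')(2, 3), 6)), Mul(-1, Function('l')(16, 19))) = Add(Mul(Rational(1, 2), Pow(Add(2, 6), -1)), Mul(-1, -9)) = Add(Mul(Rational(1, 2), Pow(8, -1)), 9) = Add(Mul(Rational(1, 2), Rational(1, 8)), 9) = Add(Rational(1, 16), 9) = Rational(145, 16)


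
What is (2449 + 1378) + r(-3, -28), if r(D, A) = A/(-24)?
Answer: 22969/6 ≈ 3828.2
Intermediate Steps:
r(D, A) = -A/24 (r(D, A) = A*(-1/24) = -A/24)
(2449 + 1378) + r(-3, -28) = (2449 + 1378) - 1/24*(-28) = 3827 + 7/6 = 22969/6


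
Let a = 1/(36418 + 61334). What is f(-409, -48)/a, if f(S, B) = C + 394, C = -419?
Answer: -2443800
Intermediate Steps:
a = 1/97752 ≈ 1.0230e-5
f(S, B) = -25 (f(S, B) = -419 + 394 = -25)
f(-409, -48)/a = -25/1/97752 = -25*97752 = -2443800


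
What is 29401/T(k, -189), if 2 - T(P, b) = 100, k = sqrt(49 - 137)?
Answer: -29401/98 ≈ -300.01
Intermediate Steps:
k = 2*I*sqrt(22) (k = sqrt(-88) = 2*I*sqrt(22) ≈ 9.3808*I)
T(P, b) = -98 (T(P, b) = 2 - 1*100 = 2 - 100 = -98)
29401/T(k, -189) = 29401/(-98) = 29401*(-1/98) = -29401/98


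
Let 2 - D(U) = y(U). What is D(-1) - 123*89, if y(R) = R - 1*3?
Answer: -10941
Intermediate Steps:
y(R) = -3 + R (y(R) = R - 3 = -3 + R)
D(U) = 5 - U (D(U) = 2 - (-3 + U) = 2 + (3 - U) = 5 - U)
D(-1) - 123*89 = (5 - 1*(-1)) - 123*89 = (5 + 1) - 10947 = 6 - 10947 = -10941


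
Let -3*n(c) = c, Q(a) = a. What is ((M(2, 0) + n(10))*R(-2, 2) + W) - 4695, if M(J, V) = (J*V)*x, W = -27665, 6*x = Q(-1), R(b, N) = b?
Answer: -97060/3 ≈ -32353.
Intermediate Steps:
n(c) = -c/3
x = -⅙ (x = (⅙)*(-1) = -⅙ ≈ -0.16667)
M(J, V) = -J*V/6 (M(J, V) = (J*V)*(-⅙) = -J*V/6)
((M(2, 0) + n(10))*R(-2, 2) + W) - 4695 = ((-⅙*2*0 - ⅓*10)*(-2) - 27665) - 4695 = ((0 - 10/3)*(-2) - 27665) - 4695 = (-10/3*(-2) - 27665) - 4695 = (20/3 - 27665) - 4695 = -82975/3 - 4695 = -97060/3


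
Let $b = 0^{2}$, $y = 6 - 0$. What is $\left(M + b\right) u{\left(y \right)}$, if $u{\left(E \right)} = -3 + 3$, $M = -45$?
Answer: $0$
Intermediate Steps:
$y = 6$ ($y = 6 + 0 = 6$)
$u{\left(E \right)} = 0$
$b = 0$
$\left(M + b\right) u{\left(y \right)} = \left(-45 + 0\right) 0 = \left(-45\right) 0 = 0$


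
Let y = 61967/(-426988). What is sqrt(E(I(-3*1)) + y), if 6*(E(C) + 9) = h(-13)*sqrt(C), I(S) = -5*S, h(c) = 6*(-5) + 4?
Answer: sqrt(-3751487853057 - 1777607833404*sqrt(15))/640482 ≈ 5.092*I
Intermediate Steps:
y = -61967/426988 (y = 61967*(-1/426988) = -61967/426988 ≈ -0.14513)
h(c) = -26 (h(c) = -30 + 4 = -26)
E(C) = -9 - 13*sqrt(C)/3 (E(C) = -9 + (-26*sqrt(C))/6 = -9 - 13*sqrt(C)/3)
sqrt(E(I(-3*1)) + y) = sqrt((-9 - 13*sqrt(15)/3) - 61967/426988) = sqrt(-3904859/426988 - 13*sqrt(15)/3)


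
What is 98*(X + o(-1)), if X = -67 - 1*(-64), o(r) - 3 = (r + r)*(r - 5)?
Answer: 1176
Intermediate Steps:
o(r) = 3 + 2*r*(-5 + r) (o(r) = 3 + (r + r)*(r - 5) = 3 + (2*r)*(-5 + r) = 3 + 2*r*(-5 + r))
X = -3 (X = -67 + 64 = -3)
98*(X + o(-1)) = 98*(-3 + (3 - 10*(-1) + 2*(-1)**2)) = 98*(-3 + (3 + 10 + 2*1)) = 98*(-3 + (3 + 10 + 2)) = 98*(-3 + 15) = 98*12 = 1176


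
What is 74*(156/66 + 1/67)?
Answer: 129722/737 ≈ 176.01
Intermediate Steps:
74*(156/66 + 1/67) = 74*(156*(1/66) + 1/67) = 74*(26/11 + 1/67) = 74*(1753/737) = 129722/737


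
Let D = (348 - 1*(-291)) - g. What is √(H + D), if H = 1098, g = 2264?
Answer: I*√527 ≈ 22.956*I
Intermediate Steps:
D = -1625 (D = (348 - 1*(-291)) - 1*2264 = (348 + 291) - 2264 = 639 - 2264 = -1625)
√(H + D) = √(1098 - 1625) = √(-527) = I*√527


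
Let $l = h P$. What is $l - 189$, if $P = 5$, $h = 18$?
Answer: $-99$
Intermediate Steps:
$l = 90$ ($l = 18 \cdot 5 = 90$)
$l - 189 = 90 - 189 = -99$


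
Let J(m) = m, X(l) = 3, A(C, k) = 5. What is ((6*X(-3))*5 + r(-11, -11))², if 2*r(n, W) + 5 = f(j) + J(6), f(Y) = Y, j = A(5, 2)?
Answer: 8649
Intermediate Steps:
j = 5
r(n, W) = 3 (r(n, W) = -5/2 + (5 + 6)/2 = -5/2 + (½)*11 = -5/2 + 11/2 = 3)
((6*X(-3))*5 + r(-11, -11))² = ((6*3)*5 + 3)² = (18*5 + 3)² = (90 + 3)² = 93² = 8649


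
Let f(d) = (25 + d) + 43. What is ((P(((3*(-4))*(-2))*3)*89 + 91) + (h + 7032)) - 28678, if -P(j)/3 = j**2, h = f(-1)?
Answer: -1405616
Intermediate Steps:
f(d) = 68 + d
h = 67 (h = 68 - 1 = 67)
P(j) = -3*j**2
((P(((3*(-4))*(-2))*3)*89 + 91) + (h + 7032)) - 28678 = ((-3*(((3*(-4))*(-2))*3)**2*89 + 91) + (67 + 7032)) - 28678 = ((-3*(-12*(-2)*3)**2*89 + 91) + 7099) - 28678 = ((-3*(24*3)**2*89 + 91) + 7099) - 28678 = ((-3*72**2*89 + 91) + 7099) - 28678 = ((-3*5184*89 + 91) + 7099) - 28678 = ((-15552*89 + 91) + 7099) - 28678 = ((-1384128 + 91) + 7099) - 28678 = (-1384037 + 7099) - 28678 = -1376938 - 28678 = -1405616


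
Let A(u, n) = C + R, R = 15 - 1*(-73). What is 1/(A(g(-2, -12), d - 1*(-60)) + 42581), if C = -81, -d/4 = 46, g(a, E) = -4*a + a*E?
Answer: 1/42588 ≈ 2.3481e-5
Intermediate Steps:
g(a, E) = -4*a + E*a
d = -184 (d = -4*46 = -184)
R = 88 (R = 15 + 73 = 88)
A(u, n) = 7 (A(u, n) = -81 + 88 = 7)
1/(A(g(-2, -12), d - 1*(-60)) + 42581) = 1/(7 + 42581) = 1/42588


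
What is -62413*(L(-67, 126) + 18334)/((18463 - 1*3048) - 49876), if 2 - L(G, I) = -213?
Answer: 128633193/3829 ≈ 33594.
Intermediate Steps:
L(G, I) = 215 (L(G, I) = 2 - 1*(-213) = 2 + 213 = 215)
-62413*(L(-67, 126) + 18334)/((18463 - 1*3048) - 49876) = -62413*(215 + 18334)/((18463 - 1*3048) - 49876) = -62413*18549/((18463 - 3048) - 49876) = -62413*18549/(15415 - 49876) = -62413/((-34461*1/18549)) = -62413/(-3829/2061) = -62413*(-2061/3829) = 128633193/3829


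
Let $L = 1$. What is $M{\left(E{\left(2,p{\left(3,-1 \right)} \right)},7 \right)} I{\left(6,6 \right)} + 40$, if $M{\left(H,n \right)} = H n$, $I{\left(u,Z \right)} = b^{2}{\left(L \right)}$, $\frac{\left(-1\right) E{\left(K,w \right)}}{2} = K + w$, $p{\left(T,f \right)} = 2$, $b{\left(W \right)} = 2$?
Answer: $-184$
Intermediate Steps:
$E{\left(K,w \right)} = - 2 K - 2 w$ ($E{\left(K,w \right)} = - 2 \left(K + w\right) = - 2 K - 2 w$)
$I{\left(u,Z \right)} = 4$ ($I{\left(u,Z \right)} = 2^{2} = 4$)
$M{\left(E{\left(2,p{\left(3,-1 \right)} \right)},7 \right)} I{\left(6,6 \right)} + 40 = \left(\left(-2\right) 2 - 4\right) 7 \cdot 4 + 40 = \left(-4 - 4\right) 7 \cdot 4 + 40 = \left(-8\right) 7 \cdot 4 + 40 = \left(-56\right) 4 + 40 = -224 + 40 = -184$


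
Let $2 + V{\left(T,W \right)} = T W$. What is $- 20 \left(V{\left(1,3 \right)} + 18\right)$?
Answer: $-380$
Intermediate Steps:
$V{\left(T,W \right)} = -2 + T W$
$- 20 \left(V{\left(1,3 \right)} + 18\right) = - 20 \left(\left(-2 + 1 \cdot 3\right) + 18\right) = - 20 \left(\left(-2 + 3\right) + 18\right) = - 20 \left(1 + 18\right) = \left(-20\right) 19 = -380$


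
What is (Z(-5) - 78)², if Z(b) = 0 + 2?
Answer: 5776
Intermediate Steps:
Z(b) = 2
(Z(-5) - 78)² = (2 - 78)² = (-76)² = 5776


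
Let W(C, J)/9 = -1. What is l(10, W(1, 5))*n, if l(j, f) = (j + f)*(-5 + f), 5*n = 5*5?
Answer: -70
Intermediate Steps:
n = 5 (n = (5*5)/5 = (⅕)*25 = 5)
W(C, J) = -9 (W(C, J) = 9*(-1) = -9)
l(j, f) = (-5 + f)*(f + j) (l(j, f) = (f + j)*(-5 + f) = (-5 + f)*(f + j))
l(10, W(1, 5))*n = ((-9)² - 5*(-9) - 5*10 - 9*10)*5 = (81 + 45 - 50 - 90)*5 = -14*5 = -70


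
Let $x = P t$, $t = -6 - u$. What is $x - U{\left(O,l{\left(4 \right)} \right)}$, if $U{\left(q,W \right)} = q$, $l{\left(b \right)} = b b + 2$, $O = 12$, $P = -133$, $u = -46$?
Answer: $-5332$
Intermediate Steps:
$t = 40$ ($t = -6 - -46 = -6 + 46 = 40$)
$l{\left(b \right)} = 2 + b^{2}$ ($l{\left(b \right)} = b^{2} + 2 = 2 + b^{2}$)
$x = -5320$ ($x = \left(-133\right) 40 = -5320$)
$x - U{\left(O,l{\left(4 \right)} \right)} = -5320 - 12 = -5332$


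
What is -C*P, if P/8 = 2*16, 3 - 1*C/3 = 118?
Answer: 88320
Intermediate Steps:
C = -345 (C = 9 - 3*118 = 9 - 354 = -345)
P = 256 (P = 8*(2*16) = 8*32 = 256)
-C*P = -(-345)*256 = -1*(-88320) = 88320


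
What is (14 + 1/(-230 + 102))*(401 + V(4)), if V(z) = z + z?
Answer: 732519/128 ≈ 5722.8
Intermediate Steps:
V(z) = 2*z
(14 + 1/(-230 + 102))*(401 + V(4)) = (14 + 1/(-230 + 102))*(401 + 2*4) = (14 + 1/(-128))*(401 + 8) = (14 - 1/128)*409 = (1791/128)*409 = 732519/128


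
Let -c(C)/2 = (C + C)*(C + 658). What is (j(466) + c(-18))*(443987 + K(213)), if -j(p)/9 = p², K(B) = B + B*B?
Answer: -934256272356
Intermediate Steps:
K(B) = B + B²
c(C) = -4*C*(658 + C) (c(C) = -2*(C + C)*(C + 658) = -2*2*C*(658 + C) = -4*C*(658 + C))
j(p) = -9*p²
(j(466) + c(-18))*(443987 + K(213)) = (-9*466² - 4*(-18)*(658 - 18))*(443987 + 213*(1 + 213)) = (-9*217156 - 4*(-18)*640)*(443987 + 213*214) = (-1954404 + 46080)*(443987 + 45582) = -1908324*489569 = -934256272356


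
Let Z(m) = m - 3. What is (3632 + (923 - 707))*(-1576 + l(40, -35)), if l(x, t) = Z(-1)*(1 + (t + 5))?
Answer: -5618080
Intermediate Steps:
Z(m) = -3 + m
l(x, t) = -24 - 4*t (l(x, t) = (-3 - 1)*(1 + (t + 5)) = -4*(1 + (5 + t)) = -4*(6 + t) = -24 - 4*t)
(3632 + (923 - 707))*(-1576 + l(40, -35)) = (3632 + (923 - 707))*(-1576 + (-24 - 4*(-35))) = (3632 + 216)*(-1576 + (-24 + 140)) = 3848*(-1576 + 116) = 3848*(-1460) = -5618080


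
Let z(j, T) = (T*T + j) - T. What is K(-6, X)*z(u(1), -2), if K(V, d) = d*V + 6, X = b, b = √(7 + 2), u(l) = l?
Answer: -84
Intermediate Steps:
b = 3 (b = √9 = 3)
X = 3
z(j, T) = j + T² - T (z(j, T) = (T² + j) - T = (j + T²) - T = j + T² - T)
K(V, d) = 6 + V*d (K(V, d) = V*d + 6 = 6 + V*d)
K(-6, X)*z(u(1), -2) = (6 - 6*3)*(1 + (-2)² - 1*(-2)) = (6 - 18)*(1 + 4 + 2) = -12*7 = -84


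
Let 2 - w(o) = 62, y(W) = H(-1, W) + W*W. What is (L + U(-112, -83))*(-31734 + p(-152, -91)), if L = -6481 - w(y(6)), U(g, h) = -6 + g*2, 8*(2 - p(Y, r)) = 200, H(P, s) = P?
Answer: 211215807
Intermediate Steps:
p(Y, r) = -23 (p(Y, r) = 2 - ⅛*200 = 2 - 25 = -23)
y(W) = -1 + W² (y(W) = -1 + W*W = -1 + W²)
w(o) = -60 (w(o) = 2 - 1*62 = 2 - 62 = -60)
U(g, h) = -6 + 2*g
L = -6421 (L = -6481 - 1*(-60) = -6481 + 60 = -6421)
(L + U(-112, -83))*(-31734 + p(-152, -91)) = (-6421 + (-6 + 2*(-112)))*(-31734 - 23) = (-6421 + (-6 - 224))*(-31757) = (-6421 - 230)*(-31757) = -6651*(-31757) = 211215807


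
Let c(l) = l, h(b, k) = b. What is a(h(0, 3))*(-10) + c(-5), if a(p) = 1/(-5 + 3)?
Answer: 0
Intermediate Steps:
a(p) = -1/2 (a(p) = 1/(-2) = -1/2)
a(h(0, 3))*(-10) + c(-5) = -1/2*(-10) - 5 = 5 - 5 = 0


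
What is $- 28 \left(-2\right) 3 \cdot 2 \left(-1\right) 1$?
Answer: $-336$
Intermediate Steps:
$- 28 \left(-2\right) 3 \cdot 2 \left(-1\right) 1 = - 28 \left(-6\right) 2 \left(-1\right) 1 = - 28 \left(-12\right) \left(-1\right) 1 = - 28 \cdot 12 \cdot 1 = \left(-28\right) 12 = -336$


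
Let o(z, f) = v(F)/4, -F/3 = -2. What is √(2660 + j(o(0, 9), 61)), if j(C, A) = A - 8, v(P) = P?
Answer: √2713 ≈ 52.086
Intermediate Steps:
F = 6 (F = -3*(-2) = 6)
o(z, f) = 3/2 (o(z, f) = 6/4 = 6*(¼) = 3/2)
j(C, A) = -8 + A
√(2660 + j(o(0, 9), 61)) = √(2660 + (-8 + 61)) = √(2660 + 53) = √2713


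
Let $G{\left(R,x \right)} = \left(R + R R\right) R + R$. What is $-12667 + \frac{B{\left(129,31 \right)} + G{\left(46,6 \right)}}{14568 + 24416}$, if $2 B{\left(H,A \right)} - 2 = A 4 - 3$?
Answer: $- \frac{987421537}{77968} \approx -12664.0$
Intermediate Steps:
$B{\left(H,A \right)} = - \frac{1}{2} + 2 A$ ($B{\left(H,A \right)} = 1 + \frac{A 4 - 3}{2} = 1 + \frac{4 A - 3}{2} = 1 + \frac{-3 + 4 A}{2} = 1 + \left(- \frac{3}{2} + 2 A\right) = - \frac{1}{2} + 2 A$)
$G{\left(R,x \right)} = R + R \left(R + R^{2}\right)$ ($G{\left(R,x \right)} = \left(R + R^{2}\right) R + R = R \left(R + R^{2}\right) + R = R + R \left(R + R^{2}\right)$)
$-12667 + \frac{B{\left(129,31 \right)} + G{\left(46,6 \right)}}{14568 + 24416} = -12667 + \frac{\left(- \frac{1}{2} + 2 \cdot 31\right) + 46 \left(1 + 46 + 46^{2}\right)}{14568 + 24416} = -12667 + \frac{\left(- \frac{1}{2} + 62\right) + 46 \left(1 + 46 + 2116\right)}{38984} = -12667 + \left(\frac{123}{2} + 46 \cdot 2163\right) \frac{1}{38984} = -12667 + \left(\frac{123}{2} + 99498\right) \frac{1}{38984} = -12667 + \frac{199119}{2} \cdot \frac{1}{38984} = -12667 + \frac{199119}{77968} = - \frac{987421537}{77968}$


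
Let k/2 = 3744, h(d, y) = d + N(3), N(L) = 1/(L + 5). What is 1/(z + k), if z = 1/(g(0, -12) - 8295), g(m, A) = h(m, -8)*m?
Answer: 8295/62112959 ≈ 0.00013355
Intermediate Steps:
N(L) = 1/(5 + L)
h(d, y) = ⅛ + d (h(d, y) = d + 1/(5 + 3) = d + 1/8 = d + ⅛ = ⅛ + d)
g(m, A) = m*(⅛ + m) (g(m, A) = (⅛ + m)*m = m*(⅛ + m))
k = 7488 (k = 2*3744 = 7488)
z = -1/8295 (z = 1/(0*(⅛ + 0) - 8295) = 1/(0*(⅛) - 8295) = 1/(0 - 8295) = 1/(-8295) = -1/8295 ≈ -0.00012055)
1/(z + k) = 1/(-1/8295 + 7488) = 1/(62112959/8295) = 8295/62112959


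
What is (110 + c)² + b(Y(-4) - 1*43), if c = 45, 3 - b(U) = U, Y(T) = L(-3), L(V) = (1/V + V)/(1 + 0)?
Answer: 72223/3 ≈ 24074.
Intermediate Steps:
L(V) = V + 1/V (L(V) = (V + 1/V)/1 = (V + 1/V)*1 = V + 1/V)
Y(T) = -10/3 (Y(T) = -3 + 1/(-3) = -3 - ⅓ = -10/3)
b(U) = 3 - U
(110 + c)² + b(Y(-4) - 1*43) = (110 + 45)² + (3 - (-10/3 - 1*43)) = 155² + (3 - (-10/3 - 43)) = 24025 + (3 - 1*(-139/3)) = 24025 + (3 + 139/3) = 24025 + 148/3 = 72223/3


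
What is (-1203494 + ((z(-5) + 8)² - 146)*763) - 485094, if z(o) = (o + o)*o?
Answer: 766746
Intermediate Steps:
z(o) = 2*o² (z(o) = (2*o)*o = 2*o²)
(-1203494 + ((z(-5) + 8)² - 146)*763) - 485094 = (-1203494 + ((2*(-5)² + 8)² - 146)*763) - 485094 = (-1203494 + ((2*25 + 8)² - 146)*763) - 485094 = (-1203494 + ((50 + 8)² - 146)*763) - 485094 = (-1203494 + (58² - 146)*763) - 485094 = (-1203494 + (3364 - 146)*763) - 485094 = (-1203494 + 3218*763) - 485094 = (-1203494 + 2455334) - 485094 = 1251840 - 485094 = 766746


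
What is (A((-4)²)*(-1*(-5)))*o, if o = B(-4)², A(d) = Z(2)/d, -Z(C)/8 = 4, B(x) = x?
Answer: -160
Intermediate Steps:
Z(C) = -32 (Z(C) = -8*4 = -32)
A(d) = -32/d
o = 16 (o = (-4)² = 16)
(A((-4)²)*(-1*(-5)))*o = ((-32/((-4)²))*(-1*(-5)))*16 = (-32/16*5)*16 = (-32*1/16*5)*16 = -2*5*16 = -10*16 = -160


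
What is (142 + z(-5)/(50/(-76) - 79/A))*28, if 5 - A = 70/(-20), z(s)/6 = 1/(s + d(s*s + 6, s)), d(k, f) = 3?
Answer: 8538656/2143 ≈ 3984.4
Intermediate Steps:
z(s) = 6/(3 + s) (z(s) = 6/(s + 3) = 6/(3 + s))
A = 17/2 (A = 5 - 70/(-20) = 5 - 70*(-1)/20 = 5 - 1*(-7/2) = 5 + 7/2 = 17/2 ≈ 8.5000)
(142 + z(-5)/(50/(-76) - 79/A))*28 = (142 + (6/(3 - 5))/(50/(-76) - 79/17/2))*28 = (142 + (6/(-2))/(50*(-1/76) - 79*2/17))*28 = (142 + (6*(-½))/(-25/38 - 158/17))*28 = (142 - 3/(-6429/646))*28 = (142 - 3*(-646/6429))*28 = (142 + 646/2143)*28 = (304952/2143)*28 = 8538656/2143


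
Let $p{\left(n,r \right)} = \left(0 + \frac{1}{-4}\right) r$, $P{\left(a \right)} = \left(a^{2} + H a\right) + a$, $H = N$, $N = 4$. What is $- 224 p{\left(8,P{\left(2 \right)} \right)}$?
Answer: $784$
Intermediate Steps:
$H = 4$
$P{\left(a \right)} = a^{2} + 5 a$ ($P{\left(a \right)} = \left(a^{2} + 4 a\right) + a = a^{2} + 5 a$)
$p{\left(n,r \right)} = - \frac{r}{4}$ ($p{\left(n,r \right)} = \left(0 - \frac{1}{4}\right) r = - \frac{r}{4}$)
$- 224 p{\left(8,P{\left(2 \right)} \right)} = - 224 \left(- \frac{2 \left(5 + 2\right)}{4}\right) = - 224 \left(- \frac{2 \cdot 7}{4}\right) = - 224 \left(\left(- \frac{1}{4}\right) 14\right) = \left(-224\right) \left(- \frac{7}{2}\right) = 784$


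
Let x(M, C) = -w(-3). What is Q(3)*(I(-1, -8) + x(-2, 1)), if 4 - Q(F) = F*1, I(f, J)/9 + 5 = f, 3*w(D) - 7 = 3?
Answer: -172/3 ≈ -57.333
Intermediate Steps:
w(D) = 10/3 (w(D) = 7/3 + (1/3)*3 = 7/3 + 1 = 10/3)
x(M, C) = -10/3 (x(M, C) = -1*10/3 = -10/3)
I(f, J) = -45 + 9*f
Q(F) = 4 - F
Q(3)*(I(-1, -8) + x(-2, 1)) = (4 - 1*3)*((-45 + 9*(-1)) - 10/3) = (4 - 3)*((-45 - 9) - 10/3) = 1*(-54 - 10/3) = 1*(-172/3) = -172/3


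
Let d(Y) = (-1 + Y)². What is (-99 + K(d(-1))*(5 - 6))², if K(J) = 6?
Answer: 11025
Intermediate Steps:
(-99 + K(d(-1))*(5 - 6))² = (-99 + 6*(5 - 6))² = (-99 + 6*(-1))² = (-99 - 6)² = (-105)² = 11025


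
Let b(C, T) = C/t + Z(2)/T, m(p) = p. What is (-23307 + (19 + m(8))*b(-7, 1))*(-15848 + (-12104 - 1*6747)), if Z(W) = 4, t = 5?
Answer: 4031468616/5 ≈ 8.0629e+8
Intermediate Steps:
b(C, T) = 4/T + C/5 (b(C, T) = C/5 + 4/T = 4/T + C/5)
(-23307 + (19 + m(8))*b(-7, 1))*(-15848 + (-12104 - 1*6747)) = (-23307 + (19 + 8)*(4/1 + (⅕)*(-7)))*(-15848 + (-12104 - 1*6747)) = (-23307 + 27*(4*1 - 7/5))*(-15848 + (-12104 - 6747)) = (-23307 + 27*(4 - 7/5))*(-15848 - 18851) = (-23307 + 27*(13/5))*(-34699) = (-23307 + 351/5)*(-34699) = -116184/5*(-34699) = 4031468616/5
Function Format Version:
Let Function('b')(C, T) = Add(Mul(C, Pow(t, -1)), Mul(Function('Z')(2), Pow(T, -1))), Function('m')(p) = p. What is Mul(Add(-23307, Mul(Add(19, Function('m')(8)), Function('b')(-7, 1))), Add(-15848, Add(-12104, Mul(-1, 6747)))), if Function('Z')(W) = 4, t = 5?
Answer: Rational(4031468616, 5) ≈ 8.0629e+8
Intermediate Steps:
Function('b')(C, T) = Add(Mul(4, Pow(T, -1)), Mul(Rational(1, 5), C)) (Function('b')(C, T) = Add(Mul(C, Pow(5, -1)), Mul(4, Pow(T, -1))) = Add(Mul(C, Rational(1, 5)), Mul(4, Pow(T, -1))) = Add(Mul(Rational(1, 5), C), Mul(4, Pow(T, -1))) = Add(Mul(4, Pow(T, -1)), Mul(Rational(1, 5), C)))
Mul(Add(-23307, Mul(Add(19, Function('m')(8)), Function('b')(-7, 1))), Add(-15848, Add(-12104, Mul(-1, 6747)))) = Mul(Add(-23307, Mul(Add(19, 8), Add(Mul(4, Pow(1, -1)), Mul(Rational(1, 5), -7)))), Add(-15848, Add(-12104, Mul(-1, 6747)))) = Mul(Add(-23307, Mul(27, Add(Mul(4, 1), Rational(-7, 5)))), Add(-15848, Add(-12104, -6747))) = Mul(Add(-23307, Mul(27, Add(4, Rational(-7, 5)))), Add(-15848, -18851)) = Mul(Add(-23307, Mul(27, Rational(13, 5))), -34699) = Mul(Add(-23307, Rational(351, 5)), -34699) = Mul(Rational(-116184, 5), -34699) = Rational(4031468616, 5)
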